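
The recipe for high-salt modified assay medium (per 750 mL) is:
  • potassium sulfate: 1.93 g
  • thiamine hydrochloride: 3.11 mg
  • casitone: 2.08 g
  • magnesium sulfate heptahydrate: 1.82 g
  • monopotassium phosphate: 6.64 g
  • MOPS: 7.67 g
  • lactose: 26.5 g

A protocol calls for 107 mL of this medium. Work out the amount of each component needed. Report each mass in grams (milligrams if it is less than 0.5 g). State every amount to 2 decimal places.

Ratio of target to recipe volume: 107 / 750 = 0.142667.
potassium sulfate: 1.93 g × (107 mL / 750 mL) = 0.275347 g = 275.35 mg
thiamine hydrochloride: 3.11 mg × (107 mL / 750 mL) = 0.44 mg
casitone: 2.08 g × (107 mL / 750 mL) = 0.296747 g = 296.75 mg
magnesium sulfate heptahydrate: 1.82 g × (107 mL / 750 mL) = 0.259653 g = 259.65 mg
monopotassium phosphate: 6.64 g × (107 mL / 750 mL) = 0.95 g
MOPS: 7.67 g × (107 mL / 750 mL) = 1.09 g
lactose: 26.5 g × (107 mL / 750 mL) = 3.78 g

potassium sulfate 275.35 mg; thiamine hydrochloride 0.44 mg; casitone 296.75 mg; magnesium sulfate heptahydrate 259.65 mg; monopotassium phosphate 0.95 g; MOPS 1.09 g; lactose 3.78 g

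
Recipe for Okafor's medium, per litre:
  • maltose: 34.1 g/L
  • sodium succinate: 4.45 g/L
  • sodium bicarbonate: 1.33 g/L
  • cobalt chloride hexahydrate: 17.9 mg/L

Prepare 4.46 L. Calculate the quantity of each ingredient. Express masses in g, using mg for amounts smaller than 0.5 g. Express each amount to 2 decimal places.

Scale factor relative to 1 L: 4.46.
maltose: 34.1 g/L × 4.46 L = 152.09 g
sodium succinate: 4.45 g/L × 4.46 L = 19.85 g
sodium bicarbonate: 1.33 g/L × 4.46 L = 5.93 g
cobalt chloride hexahydrate: 17.9 mg/L × 4.46 L = 79.83 mg

maltose 152.09 g; sodium succinate 19.85 g; sodium bicarbonate 5.93 g; cobalt chloride hexahydrate 79.83 mg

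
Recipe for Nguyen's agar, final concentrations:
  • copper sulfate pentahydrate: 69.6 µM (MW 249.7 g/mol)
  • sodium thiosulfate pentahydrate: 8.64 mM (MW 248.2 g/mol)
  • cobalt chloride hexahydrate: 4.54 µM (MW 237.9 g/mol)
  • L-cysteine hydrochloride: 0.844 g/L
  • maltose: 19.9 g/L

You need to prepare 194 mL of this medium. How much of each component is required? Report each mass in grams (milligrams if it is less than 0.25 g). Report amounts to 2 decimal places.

copper sulfate pentahydrate 3.37 mg; sodium thiosulfate pentahydrate 0.42 g; cobalt chloride hexahydrate 0.21 mg; L-cysteine hydrochloride 163.74 mg; maltose 3.86 g

Scale factor relative to 1 L: 0.194.
copper sulfate pentahydrate: 69.6 µmol/L × 249.7 g/mol × 0.194 L ÷ 1000 = 3.37 mg
sodium thiosulfate pentahydrate: 8.64 mmol/L × 248.2 g/mol × 0.194 L ÷ 1000 = 0.42 g
cobalt chloride hexahydrate: 4.54 µmol/L × 237.9 g/mol × 0.194 L ÷ 1000 = 0.21 mg
L-cysteine hydrochloride: 0.844 g/L × 0.194 L = 0.163736 g = 163.74 mg
maltose: 19.9 g/L × 0.194 L = 3.86 g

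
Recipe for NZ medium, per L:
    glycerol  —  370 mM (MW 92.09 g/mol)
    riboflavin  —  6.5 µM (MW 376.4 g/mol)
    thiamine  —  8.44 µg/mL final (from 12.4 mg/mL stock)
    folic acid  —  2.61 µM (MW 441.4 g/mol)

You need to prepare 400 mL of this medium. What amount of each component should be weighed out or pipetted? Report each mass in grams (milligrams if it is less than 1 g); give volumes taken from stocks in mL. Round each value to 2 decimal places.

glycerol 13.63 g; riboflavin 0.98 mg; thiamine 0.27 mL; folic acid 0.46 mg

Working volume: 400 mL = 0.4 L.
glycerol: 370 mmol/L × 92.09 g/mol × 0.4 L ÷ 1000 = 13.63 g
riboflavin: 6.5 µmol/L × 376.4 g/mol × 0.4 L ÷ 1000 = 0.98 mg
thiamine: dilute stock: 8.44 µg/mL × 400 mL ÷ 12400 µg/mL = 0.27 mL
folic acid: 2.61 µmol/L × 441.4 g/mol × 0.4 L ÷ 1000 = 0.46 mg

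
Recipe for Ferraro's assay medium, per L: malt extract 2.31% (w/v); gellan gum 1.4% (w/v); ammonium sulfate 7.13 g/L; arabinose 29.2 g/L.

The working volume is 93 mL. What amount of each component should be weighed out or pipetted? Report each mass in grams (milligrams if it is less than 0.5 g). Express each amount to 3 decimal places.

Working volume: 93 mL = 0.093 L.
malt extract: 2.31 g per 100 mL × 93 mL ÷ 100 = 2.148 g
gellan gum: 1.4 g per 100 mL × 93 mL ÷ 100 = 1.302 g
ammonium sulfate: 7.13 g/L × 0.093 L = 0.663 g
arabinose: 29.2 g/L × 0.093 L = 2.716 g

malt extract 2.148 g; gellan gum 1.302 g; ammonium sulfate 0.663 g; arabinose 2.716 g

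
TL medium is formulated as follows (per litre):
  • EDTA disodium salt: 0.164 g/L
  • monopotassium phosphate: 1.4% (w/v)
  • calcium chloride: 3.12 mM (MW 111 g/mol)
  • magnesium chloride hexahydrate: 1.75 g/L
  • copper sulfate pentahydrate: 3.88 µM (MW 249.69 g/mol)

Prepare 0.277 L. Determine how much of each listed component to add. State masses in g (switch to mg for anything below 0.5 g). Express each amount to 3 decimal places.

EDTA disodium salt 45.428 mg; monopotassium phosphate 3.878 g; calcium chloride 95.931 mg; magnesium chloride hexahydrate 484.750 mg; copper sulfate pentahydrate 0.268 mg

Working volume: 0.277 L.
EDTA disodium salt: 0.164 g/L × 0.277 L = 0.045428 g = 45.428 mg
monopotassium phosphate: 1.4% w/v = 14 g/L → 14 × 0.277 L = 3.878 g
calcium chloride: 3.12 mmol/L × 111 mg/mmol × 0.277 L = 95.931 mg
magnesium chloride hexahydrate: 1.75 g/L × 0.277 L = 0.48475 g = 484.750 mg
copper sulfate pentahydrate: 3.88 µmol/L × 249.69 g/mol × 0.277 L ÷ 1000 = 0.268 mg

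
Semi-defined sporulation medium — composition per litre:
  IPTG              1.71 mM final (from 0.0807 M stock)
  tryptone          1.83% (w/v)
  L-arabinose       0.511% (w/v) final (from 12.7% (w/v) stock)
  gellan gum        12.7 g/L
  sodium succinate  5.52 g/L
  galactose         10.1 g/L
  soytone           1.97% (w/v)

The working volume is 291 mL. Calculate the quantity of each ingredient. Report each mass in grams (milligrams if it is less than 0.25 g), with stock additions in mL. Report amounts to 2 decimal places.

Working volume: 291 mL = 0.291 L.
IPTG: V = C2·V2/C1 = 1.71 mM × 291 mL ÷ 80.7 mM = 6.17 mL
tryptone: 1.83% w/v = 18.3 g/L → 18.3 × 0.291 L = 5.33 g
L-arabinose: dilute stock: 0.511% ÷ 12.7% × 291 mL = 11.71 mL
gellan gum: 12.7 g/L × 0.291 L = 3.70 g
sodium succinate: 5.52 g/L × 0.291 L = 1.61 g
galactose: 10.1 g/L × 0.291 L = 2.94 g
soytone: 1.97% w/v = 19.7 g/L → 19.7 × 0.291 L = 5.73 g

IPTG 6.17 mL; tryptone 5.33 g; L-arabinose 11.71 mL; gellan gum 3.70 g; sodium succinate 1.61 g; galactose 2.94 g; soytone 5.73 g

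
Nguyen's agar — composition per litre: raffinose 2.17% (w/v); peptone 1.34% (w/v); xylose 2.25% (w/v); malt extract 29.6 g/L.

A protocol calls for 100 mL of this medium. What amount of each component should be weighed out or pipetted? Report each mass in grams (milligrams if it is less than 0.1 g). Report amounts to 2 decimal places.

Scale factor relative to 1 L: 0.1.
raffinose: 2.17 g per 100 mL × 100 mL ÷ 100 = 2.17 g
peptone: 1.34 g per 100 mL × 100 mL ÷ 100 = 1.34 g
xylose: 2.25 g per 100 mL × 100 mL ÷ 100 = 2.25 g
malt extract: 29.6 g/L × 0.1 L = 2.96 g

raffinose 2.17 g; peptone 1.34 g; xylose 2.25 g; malt extract 2.96 g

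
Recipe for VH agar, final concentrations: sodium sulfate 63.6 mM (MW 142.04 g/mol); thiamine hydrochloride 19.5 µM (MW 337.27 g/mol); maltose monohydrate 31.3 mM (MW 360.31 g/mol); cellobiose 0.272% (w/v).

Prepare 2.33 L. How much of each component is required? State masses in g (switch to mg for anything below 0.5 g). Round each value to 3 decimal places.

Scale factor relative to 1 L: 2.33.
sodium sulfate: 63.6 mmol/L × 142.04 g/mol × 2.33 L ÷ 1000 = 21.049 g
thiamine hydrochloride: 19.5 µmol/L × 337.27 g/mol × 2.33 L ÷ 1000 = 15.324 mg
maltose monohydrate: 31.3 mmol/L × 360.31 g/mol × 2.33 L ÷ 1000 = 26.277 g
cellobiose: 0.272 g per 100 mL × 2330 mL ÷ 100 = 6.338 g

sodium sulfate 21.049 g; thiamine hydrochloride 15.324 mg; maltose monohydrate 26.277 g; cellobiose 6.338 g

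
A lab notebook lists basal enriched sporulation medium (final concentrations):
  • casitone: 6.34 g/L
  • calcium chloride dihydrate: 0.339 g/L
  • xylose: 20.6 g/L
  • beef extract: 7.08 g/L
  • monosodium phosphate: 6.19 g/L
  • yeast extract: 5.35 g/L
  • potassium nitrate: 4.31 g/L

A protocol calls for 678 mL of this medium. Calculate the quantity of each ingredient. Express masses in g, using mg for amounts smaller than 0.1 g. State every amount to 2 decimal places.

casitone 4.30 g; calcium chloride dihydrate 0.23 g; xylose 13.97 g; beef extract 4.80 g; monosodium phosphate 4.20 g; yeast extract 3.63 g; potassium nitrate 2.92 g

Target volume = 678 mL = 0.678 L.
casitone: 6.34 g/L × 0.678 L = 4.30 g
calcium chloride dihydrate: 0.339 g/L × 0.678 L = 0.23 g
xylose: 20.6 g/L × 0.678 L = 13.97 g
beef extract: 7.08 g/L × 0.678 L = 4.80 g
monosodium phosphate: 6.19 g/L × 0.678 L = 4.20 g
yeast extract: 5.35 g/L × 0.678 L = 3.63 g
potassium nitrate: 4.31 g/L × 0.678 L = 2.92 g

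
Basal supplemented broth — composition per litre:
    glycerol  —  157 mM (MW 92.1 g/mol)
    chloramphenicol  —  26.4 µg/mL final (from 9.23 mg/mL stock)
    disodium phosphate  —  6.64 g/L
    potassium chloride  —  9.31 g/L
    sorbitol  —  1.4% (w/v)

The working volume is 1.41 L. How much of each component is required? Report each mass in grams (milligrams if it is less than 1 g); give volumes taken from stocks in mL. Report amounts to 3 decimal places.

Scale factor relative to 1 L: 1.41.
glycerol: 157 mmol/L × 92.1 g/mol × 1.41 L ÷ 1000 = 20.388 g
chloramphenicol: C1V1 = C2V2 → 26.4 µg/mL × 1410 mL ÷ 9230 µg/mL = 4.033 mL
disodium phosphate: 6.64 g/L × 1.41 L = 9.362 g
potassium chloride: 9.31 g/L × 1.41 L = 13.127 g
sorbitol: 1.4 g per 100 mL × 1410 mL ÷ 100 = 19.740 g

glycerol 20.388 g; chloramphenicol 4.033 mL; disodium phosphate 9.362 g; potassium chloride 13.127 g; sorbitol 19.740 g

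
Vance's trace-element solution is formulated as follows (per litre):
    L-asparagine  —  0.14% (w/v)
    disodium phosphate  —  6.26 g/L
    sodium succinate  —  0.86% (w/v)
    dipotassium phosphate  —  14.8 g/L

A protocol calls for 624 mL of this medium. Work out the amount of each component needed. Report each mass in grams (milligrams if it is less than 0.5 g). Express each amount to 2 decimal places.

L-asparagine 0.87 g; disodium phosphate 3.91 g; sodium succinate 5.37 g; dipotassium phosphate 9.24 g

Working volume: 624 mL = 0.624 L.
L-asparagine: 0.14% w/v = 1.4 g/L → 1.4 × 0.624 L = 0.87 g
disodium phosphate: 6.26 g/L × 0.624 L = 3.91 g
sodium succinate: 0.86 g per 100 mL × 624 mL ÷ 100 = 5.37 g
dipotassium phosphate: 14.8 g/L × 0.624 L = 9.24 g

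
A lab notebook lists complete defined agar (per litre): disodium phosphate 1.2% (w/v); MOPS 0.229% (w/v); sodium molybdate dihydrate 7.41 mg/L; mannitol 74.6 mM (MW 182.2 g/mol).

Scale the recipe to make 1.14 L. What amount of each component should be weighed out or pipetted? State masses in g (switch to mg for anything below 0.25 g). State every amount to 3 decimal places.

disodium phosphate 13.680 g; MOPS 2.611 g; sodium molybdate dihydrate 8.447 mg; mannitol 15.495 g

Scale factor relative to 1 L: 1.14.
disodium phosphate: 1.2% w/v = 12 g/L → 12 × 1.14 L = 13.680 g
MOPS: 0.229 g per 100 mL × 1140 mL ÷ 100 = 2.611 g
sodium molybdate dihydrate: 7.41 mg/L × 1.14 L = 8.447 mg
mannitol: 74.6 mmol/L × 182.2 g/mol × 1.14 L ÷ 1000 = 15.495 g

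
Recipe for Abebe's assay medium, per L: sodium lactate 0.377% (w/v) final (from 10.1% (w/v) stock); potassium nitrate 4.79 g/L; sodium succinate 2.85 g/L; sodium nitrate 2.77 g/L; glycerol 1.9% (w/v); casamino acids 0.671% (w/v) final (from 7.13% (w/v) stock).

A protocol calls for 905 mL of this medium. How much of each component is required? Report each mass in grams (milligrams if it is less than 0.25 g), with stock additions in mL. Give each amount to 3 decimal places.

sodium lactate 33.781 mL; potassium nitrate 4.335 g; sodium succinate 2.579 g; sodium nitrate 2.507 g; glycerol 17.195 g; casamino acids 85.169 mL

Working volume: 905 mL = 0.905 L.
sodium lactate: C1V1 = C2V2 → 0.377% ÷ 10.1% × 905 mL = 33.781 mL
potassium nitrate: 4.79 g/L × 0.905 L = 4.335 g
sodium succinate: 2.85 g/L × 0.905 L = 2.579 g
sodium nitrate: 2.77 g/L × 0.905 L = 2.507 g
glycerol: 1.9% w/v = 19 g/L → 19 × 0.905 L = 17.195 g
casamino acids: dilute stock: 0.671% ÷ 7.13% × 905 mL = 85.169 mL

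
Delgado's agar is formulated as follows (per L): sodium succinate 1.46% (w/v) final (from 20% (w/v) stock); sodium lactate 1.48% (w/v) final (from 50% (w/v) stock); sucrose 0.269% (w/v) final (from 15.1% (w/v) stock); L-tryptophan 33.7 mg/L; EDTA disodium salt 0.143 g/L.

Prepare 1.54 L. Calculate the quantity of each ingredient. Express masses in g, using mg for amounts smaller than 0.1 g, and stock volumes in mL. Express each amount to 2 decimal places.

Working volume: 1.54 L.
sodium succinate: dilute stock: 1.46% ÷ 20% × 1540 mL = 112.42 mL
sodium lactate: C1V1 = C2V2 → 1.48% ÷ 50% × 1540 mL = 45.58 mL
sucrose: V = C2·V2/C1 = 0.269% ÷ 15.1% × 1540 mL = 27.43 mL
L-tryptophan: 33.7 mg/L × 1.54 L = 51.90 mg
EDTA disodium salt: 0.143 g/L × 1.54 L = 0.22 g

sodium succinate 112.42 mL; sodium lactate 45.58 mL; sucrose 27.43 mL; L-tryptophan 51.90 mg; EDTA disodium salt 0.22 g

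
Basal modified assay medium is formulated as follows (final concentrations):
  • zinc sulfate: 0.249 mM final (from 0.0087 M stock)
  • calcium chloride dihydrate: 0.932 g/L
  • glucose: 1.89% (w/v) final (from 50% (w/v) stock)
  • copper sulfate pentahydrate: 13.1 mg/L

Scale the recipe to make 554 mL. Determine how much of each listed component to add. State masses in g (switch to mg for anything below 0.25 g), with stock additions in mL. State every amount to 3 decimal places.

Scale factor relative to 1 L: 0.554.
zinc sulfate: C1V1 = C2V2 → 0.249 mM × 554 mL ÷ 8.7 mM = 15.856 mL
calcium chloride dihydrate: 0.932 g/L × 0.554 L = 0.516 g
glucose: dilute stock: 1.89% ÷ 50% × 554 mL = 20.941 mL
copper sulfate pentahydrate: 13.1 mg/L × 0.554 L = 7.257 mg

zinc sulfate 15.856 mL; calcium chloride dihydrate 0.516 g; glucose 20.941 mL; copper sulfate pentahydrate 7.257 mg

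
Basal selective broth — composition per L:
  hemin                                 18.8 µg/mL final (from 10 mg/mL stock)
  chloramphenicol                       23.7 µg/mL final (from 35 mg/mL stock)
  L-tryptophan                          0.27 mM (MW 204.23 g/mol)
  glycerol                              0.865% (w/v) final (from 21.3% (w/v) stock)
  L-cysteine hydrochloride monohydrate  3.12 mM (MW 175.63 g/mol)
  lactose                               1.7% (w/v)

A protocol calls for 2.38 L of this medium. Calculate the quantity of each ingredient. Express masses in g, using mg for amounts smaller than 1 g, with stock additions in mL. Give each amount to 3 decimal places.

Scale factor relative to 1 L: 2.38.
hemin: V = C2·V2/C1 = 18.8 µg/mL × 2380 mL ÷ 10000 µg/mL = 4.474 mL
chloramphenicol: V = C2·V2/C1 = 23.7 µg/mL × 2380 mL ÷ 35000 µg/mL = 1.612 mL
L-tryptophan: 0.27 mmol/L × 204.23 mg/mmol × 2.38 L = 131.238 mg
glycerol: dilute stock: 0.865% ÷ 21.3% × 2380 mL = 96.653 mL
L-cysteine hydrochloride monohydrate: 3.12 mmol/L × 175.63 g/mol × 2.38 L ÷ 1000 = 1.304 g
lactose: 1.7 g per 100 mL × 2380 mL ÷ 100 = 40.460 g

hemin 4.474 mL; chloramphenicol 1.612 mL; L-tryptophan 131.238 mg; glycerol 96.653 mL; L-cysteine hydrochloride monohydrate 1.304 g; lactose 40.460 g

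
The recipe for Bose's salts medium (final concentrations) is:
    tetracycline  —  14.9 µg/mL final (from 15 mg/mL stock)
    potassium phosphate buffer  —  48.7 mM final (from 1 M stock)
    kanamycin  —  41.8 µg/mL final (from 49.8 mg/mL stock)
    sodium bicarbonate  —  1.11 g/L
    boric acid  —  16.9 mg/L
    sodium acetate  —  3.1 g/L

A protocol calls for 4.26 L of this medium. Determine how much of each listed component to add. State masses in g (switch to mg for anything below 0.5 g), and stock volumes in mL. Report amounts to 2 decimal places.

tetracycline 4.23 mL; potassium phosphate buffer 207.46 mL; kanamycin 3.58 mL; sodium bicarbonate 4.73 g; boric acid 71.99 mg; sodium acetate 13.21 g

Scale factor relative to 1 L: 4.26.
tetracycline: V = C2·V2/C1 = 14.9 µg/mL × 4260 mL ÷ 15000 µg/mL = 4.23 mL
potassium phosphate buffer: V = C2·V2/C1 = 48.7 mM × 4260 mL ÷ 1000 mM = 207.46 mL
kanamycin: V = C2·V2/C1 = 41.8 µg/mL × 4260 mL ÷ 49800 µg/mL = 3.58 mL
sodium bicarbonate: 1.11 g/L × 4.26 L = 4.73 g
boric acid: 16.9 mg/L × 4.26 L = 71.99 mg
sodium acetate: 3.1 g/L × 4.26 L = 13.21 g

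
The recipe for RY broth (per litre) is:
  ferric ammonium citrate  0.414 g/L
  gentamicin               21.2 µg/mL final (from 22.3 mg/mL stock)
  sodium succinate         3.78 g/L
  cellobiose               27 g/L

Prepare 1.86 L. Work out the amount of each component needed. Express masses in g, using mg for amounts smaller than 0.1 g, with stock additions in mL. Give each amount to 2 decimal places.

ferric ammonium citrate 0.77 g; gentamicin 1.77 mL; sodium succinate 7.03 g; cellobiose 50.22 g

Working volume: 1.86 L.
ferric ammonium citrate: 0.414 g/L × 1.86 L = 0.77 g
gentamicin: V = C2·V2/C1 = 21.2 µg/mL × 1860 mL ÷ 22300 µg/mL = 1.77 mL
sodium succinate: 3.78 g/L × 1.86 L = 7.03 g
cellobiose: 27 g/L × 1.86 L = 50.22 g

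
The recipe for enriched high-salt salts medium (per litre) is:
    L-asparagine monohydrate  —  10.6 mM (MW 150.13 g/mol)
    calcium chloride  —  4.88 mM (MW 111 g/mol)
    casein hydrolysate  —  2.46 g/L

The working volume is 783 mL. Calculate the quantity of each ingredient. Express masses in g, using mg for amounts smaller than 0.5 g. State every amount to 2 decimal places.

L-asparagine monohydrate 1.25 g; calcium chloride 424.14 mg; casein hydrolysate 1.93 g

Working volume: 783 mL = 0.783 L.
L-asparagine monohydrate: 10.6 mmol/L × 150.13 g/mol × 0.783 L ÷ 1000 = 1.25 g
calcium chloride: 4.88 mmol/L × 111 mg/mmol × 0.783 L = 424.14 mg
casein hydrolysate: 2.46 g/L × 0.783 L = 1.93 g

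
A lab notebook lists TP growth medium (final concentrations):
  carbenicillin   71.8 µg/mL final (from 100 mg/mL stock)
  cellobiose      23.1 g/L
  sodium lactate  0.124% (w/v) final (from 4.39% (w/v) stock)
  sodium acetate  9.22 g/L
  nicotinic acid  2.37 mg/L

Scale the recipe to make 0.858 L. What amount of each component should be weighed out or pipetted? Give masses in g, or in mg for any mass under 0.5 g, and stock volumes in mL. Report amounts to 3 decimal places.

Scale factor relative to 1 L: 0.858.
carbenicillin: V = C2·V2/C1 = 71.8 µg/mL × 858 mL ÷ 100000 µg/mL = 0.616 mL
cellobiose: 23.1 g/L × 0.858 L = 19.820 g
sodium lactate: dilute stock: 0.124% ÷ 4.39% × 858 mL = 24.235 mL
sodium acetate: 9.22 g/L × 0.858 L = 7.911 g
nicotinic acid: 2.37 mg/L × 0.858 L = 2.033 mg

carbenicillin 0.616 mL; cellobiose 19.820 g; sodium lactate 24.235 mL; sodium acetate 7.911 g; nicotinic acid 2.033 mg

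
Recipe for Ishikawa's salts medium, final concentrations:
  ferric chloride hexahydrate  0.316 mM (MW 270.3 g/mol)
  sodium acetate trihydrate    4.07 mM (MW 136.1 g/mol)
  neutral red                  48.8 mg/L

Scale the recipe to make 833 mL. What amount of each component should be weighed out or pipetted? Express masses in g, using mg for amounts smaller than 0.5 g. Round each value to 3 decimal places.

Target volume = 833 mL = 0.833 L.
ferric chloride hexahydrate: 0.316 mmol/L × 270.3 mg/mmol × 0.833 L = 71.151 mg
sodium acetate trihydrate: 4.07 mmol/L × 136.1 mg/mmol × 0.833 L = 461.421 mg
neutral red: 48.8 mg/L × 0.833 L = 40.650 mg

ferric chloride hexahydrate 71.151 mg; sodium acetate trihydrate 461.421 mg; neutral red 40.650 mg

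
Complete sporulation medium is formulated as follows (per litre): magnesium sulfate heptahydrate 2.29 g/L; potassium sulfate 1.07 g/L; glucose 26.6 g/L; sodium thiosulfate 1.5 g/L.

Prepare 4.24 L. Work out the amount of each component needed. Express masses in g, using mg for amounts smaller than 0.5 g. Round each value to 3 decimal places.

Scale factor relative to 1 L: 4.24.
magnesium sulfate heptahydrate: 2.29 g/L × 4.24 L = 9.710 g
potassium sulfate: 1.07 g/L × 4.24 L = 4.537 g
glucose: 26.6 g/L × 4.24 L = 112.784 g
sodium thiosulfate: 1.5 g/L × 4.24 L = 6.360 g

magnesium sulfate heptahydrate 9.710 g; potassium sulfate 4.537 g; glucose 112.784 g; sodium thiosulfate 6.360 g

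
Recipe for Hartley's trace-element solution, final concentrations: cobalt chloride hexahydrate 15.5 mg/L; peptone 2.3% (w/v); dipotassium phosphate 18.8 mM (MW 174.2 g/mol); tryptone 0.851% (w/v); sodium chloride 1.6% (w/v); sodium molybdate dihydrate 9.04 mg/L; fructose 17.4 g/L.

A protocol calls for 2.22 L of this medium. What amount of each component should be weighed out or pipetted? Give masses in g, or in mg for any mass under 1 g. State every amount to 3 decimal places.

cobalt chloride hexahydrate 34.410 mg; peptone 51.060 g; dipotassium phosphate 7.270 g; tryptone 18.892 g; sodium chloride 35.520 g; sodium molybdate dihydrate 20.069 mg; fructose 38.628 g

Scale factor relative to 1 L: 2.22.
cobalt chloride hexahydrate: 15.5 mg/L × 2.22 L = 34.410 mg
peptone: 2.3 g per 100 mL × 2220 mL ÷ 100 = 51.060 g
dipotassium phosphate: 18.8 mmol/L × 174.2 g/mol × 2.22 L ÷ 1000 = 7.270 g
tryptone: 0.851% w/v = 8.51 g/L → 8.51 × 2.22 L = 18.892 g
sodium chloride: 1.6% w/v = 16 g/L → 16 × 2.22 L = 35.520 g
sodium molybdate dihydrate: 9.04 mg/L × 2.22 L = 20.069 mg
fructose: 17.4 g/L × 2.22 L = 38.628 g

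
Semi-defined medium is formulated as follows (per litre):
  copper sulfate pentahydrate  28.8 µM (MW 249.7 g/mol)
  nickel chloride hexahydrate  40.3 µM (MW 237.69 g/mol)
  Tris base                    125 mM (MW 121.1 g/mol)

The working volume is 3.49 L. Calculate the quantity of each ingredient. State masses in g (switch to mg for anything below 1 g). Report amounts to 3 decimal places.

copper sulfate pentahydrate 25.098 mg; nickel chloride hexahydrate 33.430 mg; Tris base 52.830 g

Scale factor relative to 1 L: 3.49.
copper sulfate pentahydrate: 28.8 µmol/L × 249.7 g/mol × 3.49 L ÷ 1000 = 25.098 mg
nickel chloride hexahydrate: 40.3 µmol/L × 237.69 g/mol × 3.49 L ÷ 1000 = 33.430 mg
Tris base: 125 mmol/L × 121.1 g/mol × 3.49 L ÷ 1000 = 52.830 g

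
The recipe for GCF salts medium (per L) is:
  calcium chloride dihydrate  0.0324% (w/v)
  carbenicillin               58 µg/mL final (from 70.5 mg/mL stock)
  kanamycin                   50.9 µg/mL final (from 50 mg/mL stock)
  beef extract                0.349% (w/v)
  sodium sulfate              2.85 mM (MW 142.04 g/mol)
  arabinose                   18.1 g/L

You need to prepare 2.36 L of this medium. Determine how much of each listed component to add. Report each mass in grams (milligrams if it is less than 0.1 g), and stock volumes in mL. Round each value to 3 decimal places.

Working volume: 2.36 L.
calcium chloride dihydrate: 0.0324% w/v = 0.324 g/L → 0.324 × 2.36 L = 0.765 g
carbenicillin: V = C2·V2/C1 = 58 µg/mL × 2360 mL ÷ 70500 µg/mL = 1.942 mL
kanamycin: C1V1 = C2V2 → 50.9 µg/mL × 2360 mL ÷ 50000 µg/mL = 2.402 mL
beef extract: 0.349 g per 100 mL × 2360 mL ÷ 100 = 8.236 g
sodium sulfate: 2.85 mmol/L × 142.04 g/mol × 2.36 L ÷ 1000 = 0.955 g
arabinose: 18.1 g/L × 2.36 L = 42.716 g

calcium chloride dihydrate 0.765 g; carbenicillin 1.942 mL; kanamycin 2.402 mL; beef extract 8.236 g; sodium sulfate 0.955 g; arabinose 42.716 g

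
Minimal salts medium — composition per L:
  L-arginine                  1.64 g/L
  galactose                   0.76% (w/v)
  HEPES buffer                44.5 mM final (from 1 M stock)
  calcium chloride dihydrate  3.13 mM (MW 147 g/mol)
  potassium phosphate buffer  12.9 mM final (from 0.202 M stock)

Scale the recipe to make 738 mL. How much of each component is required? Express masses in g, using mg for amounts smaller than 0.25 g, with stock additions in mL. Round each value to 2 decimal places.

Scale factor relative to 1 L: 0.738.
L-arginine: 1.64 g/L × 0.738 L = 1.21 g
galactose: 0.76% w/v = 7.6 g/L → 7.6 × 0.738 L = 5.61 g
HEPES buffer: C1V1 = C2V2 → 44.5 mM × 738 mL ÷ 1000 mM = 32.84 mL
calcium chloride dihydrate: 3.13 mmol/L × 147 g/mol × 0.738 L ÷ 1000 = 0.34 g
potassium phosphate buffer: dilute stock: 12.9 mM × 738 mL ÷ 202 mM = 47.13 mL

L-arginine 1.21 g; galactose 5.61 g; HEPES buffer 32.84 mL; calcium chloride dihydrate 0.34 g; potassium phosphate buffer 47.13 mL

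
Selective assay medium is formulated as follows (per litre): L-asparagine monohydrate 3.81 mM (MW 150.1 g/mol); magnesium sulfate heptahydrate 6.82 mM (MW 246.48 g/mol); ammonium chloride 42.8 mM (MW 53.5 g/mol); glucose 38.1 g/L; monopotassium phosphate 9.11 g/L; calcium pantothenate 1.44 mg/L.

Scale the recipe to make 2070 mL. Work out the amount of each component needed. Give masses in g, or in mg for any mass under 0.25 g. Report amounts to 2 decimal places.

L-asparagine monohydrate 1.18 g; magnesium sulfate heptahydrate 3.48 g; ammonium chloride 4.74 g; glucose 78.87 g; monopotassium phosphate 18.86 g; calcium pantothenate 2.98 mg

Target volume = 2070 mL = 2.07 L.
L-asparagine monohydrate: 3.81 mmol/L × 150.1 g/mol × 2.07 L ÷ 1000 = 1.18 g
magnesium sulfate heptahydrate: 6.82 mmol/L × 246.48 g/mol × 2.07 L ÷ 1000 = 3.48 g
ammonium chloride: 42.8 mmol/L × 53.5 g/mol × 2.07 L ÷ 1000 = 4.74 g
glucose: 38.1 g/L × 2.07 L = 78.87 g
monopotassium phosphate: 9.11 g/L × 2.07 L = 18.86 g
calcium pantothenate: 1.44 mg/L × 2.07 L = 2.98 mg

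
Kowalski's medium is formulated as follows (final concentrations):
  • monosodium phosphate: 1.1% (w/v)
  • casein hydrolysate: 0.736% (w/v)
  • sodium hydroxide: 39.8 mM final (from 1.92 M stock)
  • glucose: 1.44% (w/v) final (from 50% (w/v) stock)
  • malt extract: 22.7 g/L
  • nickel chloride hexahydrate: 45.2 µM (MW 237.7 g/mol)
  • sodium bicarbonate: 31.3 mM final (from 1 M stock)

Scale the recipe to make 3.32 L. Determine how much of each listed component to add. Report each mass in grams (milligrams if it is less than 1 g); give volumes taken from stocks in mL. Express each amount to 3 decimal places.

Working volume: 3.32 L.
monosodium phosphate: 1.1% w/v = 11 g/L → 11 × 3.32 L = 36.520 g
casein hydrolysate: 0.736 g per 100 mL × 3320 mL ÷ 100 = 24.435 g
sodium hydroxide: V = C2·V2/C1 = 39.8 mM × 3320 mL ÷ 1920 mM = 68.821 mL
glucose: dilute stock: 1.44% ÷ 50% × 3320 mL = 95.616 mL
malt extract: 22.7 g/L × 3.32 L = 75.364 g
nickel chloride hexahydrate: 45.2 µmol/L × 237.7 g/mol × 3.32 L ÷ 1000 = 35.670 mg
sodium bicarbonate: dilute stock: 31.3 mM × 3320 mL ÷ 1000 mM = 103.916 mL

monosodium phosphate 36.520 g; casein hydrolysate 24.435 g; sodium hydroxide 68.821 mL; glucose 95.616 mL; malt extract 75.364 g; nickel chloride hexahydrate 35.670 mg; sodium bicarbonate 103.916 mL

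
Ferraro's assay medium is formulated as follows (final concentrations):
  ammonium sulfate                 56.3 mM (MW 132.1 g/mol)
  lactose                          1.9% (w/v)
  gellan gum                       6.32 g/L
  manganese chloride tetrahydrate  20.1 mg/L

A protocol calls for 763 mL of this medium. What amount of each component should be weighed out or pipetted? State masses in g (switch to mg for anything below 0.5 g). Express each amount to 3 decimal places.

Target volume = 763 mL = 0.763 L.
ammonium sulfate: 56.3 mmol/L × 132.1 g/mol × 0.763 L ÷ 1000 = 5.675 g
lactose: 1.9 g per 100 mL × 763 mL ÷ 100 = 14.497 g
gellan gum: 6.32 g/L × 0.763 L = 4.822 g
manganese chloride tetrahydrate: 20.1 mg/L × 0.763 L = 15.336 mg

ammonium sulfate 5.675 g; lactose 14.497 g; gellan gum 4.822 g; manganese chloride tetrahydrate 15.336 mg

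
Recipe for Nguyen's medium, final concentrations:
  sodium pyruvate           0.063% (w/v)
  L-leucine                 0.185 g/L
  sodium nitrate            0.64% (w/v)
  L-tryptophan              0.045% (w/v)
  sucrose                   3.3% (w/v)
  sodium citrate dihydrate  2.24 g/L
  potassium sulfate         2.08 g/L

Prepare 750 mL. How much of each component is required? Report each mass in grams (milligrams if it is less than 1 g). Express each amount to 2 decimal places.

sodium pyruvate 472.50 mg; L-leucine 138.75 mg; sodium nitrate 4.80 g; L-tryptophan 337.50 mg; sucrose 24.75 g; sodium citrate dihydrate 1.68 g; potassium sulfate 1.56 g

Target volume = 750 mL = 0.75 L.
sodium pyruvate: 0.063% w/v = 0.63 g/L → 0.63 × 0.75 L = 0.4725 g = 472.50 mg
L-leucine: 0.185 g/L × 0.75 L = 0.13875 g = 138.75 mg
sodium nitrate: 0.64% w/v = 6.4 g/L → 6.4 × 0.75 L = 4.80 g
L-tryptophan: 0.045% w/v = 0.45 g/L → 0.45 × 0.75 L = 0.3375 g = 337.50 mg
sucrose: 3.3 g per 100 mL × 750 mL ÷ 100 = 24.75 g
sodium citrate dihydrate: 2.24 g/L × 0.75 L = 1.68 g
potassium sulfate: 2.08 g/L × 0.75 L = 1.56 g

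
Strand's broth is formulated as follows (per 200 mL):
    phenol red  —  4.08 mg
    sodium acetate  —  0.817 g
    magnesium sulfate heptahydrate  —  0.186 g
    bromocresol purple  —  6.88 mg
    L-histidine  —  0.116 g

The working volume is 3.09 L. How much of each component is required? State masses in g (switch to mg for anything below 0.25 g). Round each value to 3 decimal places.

phenol red 63.036 mg; sodium acetate 12.623 g; magnesium sulfate heptahydrate 2.874 g; bromocresol purple 106.296 mg; L-histidine 1.792 g

Scale factor = 3090 mL / 200 mL = 15.45.
phenol red: 4.08 mg × (3090 mL / 200 mL) = 63.036 mg
sodium acetate: 0.817 g × (3090 mL / 200 mL) = 12.623 g
magnesium sulfate heptahydrate: 0.186 g × (3090 mL / 200 mL) = 2.874 g
bromocresol purple: 6.88 mg × (3090 mL / 200 mL) = 106.296 mg
L-histidine: 0.116 g × (3090 mL / 200 mL) = 1.792 g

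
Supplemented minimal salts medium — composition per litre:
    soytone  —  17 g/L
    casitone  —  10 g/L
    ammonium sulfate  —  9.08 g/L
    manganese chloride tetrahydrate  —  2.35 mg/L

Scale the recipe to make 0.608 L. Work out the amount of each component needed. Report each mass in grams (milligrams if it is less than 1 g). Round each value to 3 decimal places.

Scale factor relative to 1 L: 0.608.
soytone: 17 g/L × 0.608 L = 10.336 g
casitone: 10 g/L × 0.608 L = 6.080 g
ammonium sulfate: 9.08 g/L × 0.608 L = 5.521 g
manganese chloride tetrahydrate: 2.35 mg/L × 0.608 L = 1.429 mg

soytone 10.336 g; casitone 6.080 g; ammonium sulfate 5.521 g; manganese chloride tetrahydrate 1.429 mg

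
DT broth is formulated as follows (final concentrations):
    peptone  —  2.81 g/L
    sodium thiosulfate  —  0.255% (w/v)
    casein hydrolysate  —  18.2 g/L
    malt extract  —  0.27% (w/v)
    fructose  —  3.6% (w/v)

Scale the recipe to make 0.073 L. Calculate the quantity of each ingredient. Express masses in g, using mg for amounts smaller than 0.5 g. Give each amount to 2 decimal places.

peptone 205.13 mg; sodium thiosulfate 186.15 mg; casein hydrolysate 1.33 g; malt extract 197.10 mg; fructose 2.63 g

Scale factor relative to 1 L: 0.073.
peptone: 2.81 g/L × 0.073 L = 0.20513 g = 205.13 mg
sodium thiosulfate: 0.255% w/v = 2.55 g/L → 2.55 × 0.073 L = 0.18615 g = 186.15 mg
casein hydrolysate: 18.2 g/L × 0.073 L = 1.33 g
malt extract: 0.27% w/v = 2.7 g/L → 2.7 × 0.073 L = 0.1971 g = 197.10 mg
fructose: 3.6% w/v = 36 g/L → 36 × 0.073 L = 2.63 g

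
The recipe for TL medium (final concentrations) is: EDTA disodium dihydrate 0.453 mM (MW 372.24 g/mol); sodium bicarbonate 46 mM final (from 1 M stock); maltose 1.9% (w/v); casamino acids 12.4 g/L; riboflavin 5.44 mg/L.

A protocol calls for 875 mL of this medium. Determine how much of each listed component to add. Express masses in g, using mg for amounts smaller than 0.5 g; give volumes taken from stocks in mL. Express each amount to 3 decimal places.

EDTA disodium dihydrate 147.547 mg; sodium bicarbonate 40.250 mL; maltose 16.625 g; casamino acids 10.850 g; riboflavin 4.760 mg

Scale factor relative to 1 L: 0.875.
EDTA disodium dihydrate: 0.453 mmol/L × 372.24 mg/mmol × 0.875 L = 147.547 mg
sodium bicarbonate: dilute stock: 46 mM × 875 mL ÷ 1000 mM = 40.250 mL
maltose: 1.9 g per 100 mL × 875 mL ÷ 100 = 16.625 g
casamino acids: 12.4 g/L × 0.875 L = 10.850 g
riboflavin: 5.44 mg/L × 0.875 L = 4.760 mg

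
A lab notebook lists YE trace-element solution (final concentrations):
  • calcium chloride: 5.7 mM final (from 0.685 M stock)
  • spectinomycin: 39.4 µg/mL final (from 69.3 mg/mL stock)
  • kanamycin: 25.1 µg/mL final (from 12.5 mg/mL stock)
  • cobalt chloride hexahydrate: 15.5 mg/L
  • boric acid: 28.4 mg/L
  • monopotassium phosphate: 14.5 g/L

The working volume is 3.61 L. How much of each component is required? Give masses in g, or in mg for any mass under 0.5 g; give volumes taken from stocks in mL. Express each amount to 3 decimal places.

Working volume: 3.61 L.
calcium chloride: C1V1 = C2V2 → 5.7 mM × 3610 mL ÷ 685 mM = 30.039 mL
spectinomycin: dilute stock: 39.4 µg/mL × 3610 mL ÷ 69300 µg/mL = 2.052 mL
kanamycin: C1V1 = C2V2 → 25.1 µg/mL × 3610 mL ÷ 12500 µg/mL = 7.249 mL
cobalt chloride hexahydrate: 15.5 mg/L × 3.61 L = 55.955 mg
boric acid: 28.4 mg/L × 3.61 L = 102.524 mg
monopotassium phosphate: 14.5 g/L × 3.61 L = 52.345 g

calcium chloride 30.039 mL; spectinomycin 2.052 mL; kanamycin 7.249 mL; cobalt chloride hexahydrate 55.955 mg; boric acid 102.524 mg; monopotassium phosphate 52.345 g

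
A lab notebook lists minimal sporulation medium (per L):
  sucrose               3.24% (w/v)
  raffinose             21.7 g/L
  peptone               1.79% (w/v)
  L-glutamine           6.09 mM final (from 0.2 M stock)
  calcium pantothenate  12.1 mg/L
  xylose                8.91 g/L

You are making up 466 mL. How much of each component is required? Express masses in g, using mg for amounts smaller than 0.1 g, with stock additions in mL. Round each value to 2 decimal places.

sucrose 15.10 g; raffinose 10.11 g; peptone 8.34 g; L-glutamine 14.19 mL; calcium pantothenate 5.64 mg; xylose 4.15 g

Working volume: 466 mL = 0.466 L.
sucrose: 3.24 g per 100 mL × 466 mL ÷ 100 = 15.10 g
raffinose: 21.7 g/L × 0.466 L = 10.11 g
peptone: 1.79% w/v = 17.9 g/L → 17.9 × 0.466 L = 8.34 g
L-glutamine: C1V1 = C2V2 → 6.09 mM × 466 mL ÷ 200 mM = 14.19 mL
calcium pantothenate: 12.1 mg/L × 0.466 L = 5.64 mg
xylose: 8.91 g/L × 0.466 L = 4.15 g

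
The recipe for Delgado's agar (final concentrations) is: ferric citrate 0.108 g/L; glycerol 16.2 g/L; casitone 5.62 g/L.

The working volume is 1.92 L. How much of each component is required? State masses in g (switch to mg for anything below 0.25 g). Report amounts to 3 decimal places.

ferric citrate 207.360 mg; glycerol 31.104 g; casitone 10.790 g

Scale factor relative to 1 L: 1.92.
ferric citrate: 0.108 g/L × 1.92 L = 0.20736 g = 207.360 mg
glycerol: 16.2 g/L × 1.92 L = 31.104 g
casitone: 5.62 g/L × 1.92 L = 10.790 g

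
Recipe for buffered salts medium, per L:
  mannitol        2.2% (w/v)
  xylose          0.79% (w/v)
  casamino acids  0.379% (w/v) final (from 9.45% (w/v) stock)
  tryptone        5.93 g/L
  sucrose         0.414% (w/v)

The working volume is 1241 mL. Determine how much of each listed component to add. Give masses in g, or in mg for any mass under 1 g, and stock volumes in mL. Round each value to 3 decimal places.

Target volume = 1241 mL = 1.241 L.
mannitol: 2.2 g per 100 mL × 1241 mL ÷ 100 = 27.302 g
xylose: 0.79 g per 100 mL × 1241 mL ÷ 100 = 9.804 g
casamino acids: C1V1 = C2V2 → 0.379% ÷ 9.45% × 1241 mL = 49.771 mL
tryptone: 5.93 g/L × 1.241 L = 7.359 g
sucrose: 0.414% w/v = 4.14 g/L → 4.14 × 1.241 L = 5.138 g

mannitol 27.302 g; xylose 9.804 g; casamino acids 49.771 mL; tryptone 7.359 g; sucrose 5.138 g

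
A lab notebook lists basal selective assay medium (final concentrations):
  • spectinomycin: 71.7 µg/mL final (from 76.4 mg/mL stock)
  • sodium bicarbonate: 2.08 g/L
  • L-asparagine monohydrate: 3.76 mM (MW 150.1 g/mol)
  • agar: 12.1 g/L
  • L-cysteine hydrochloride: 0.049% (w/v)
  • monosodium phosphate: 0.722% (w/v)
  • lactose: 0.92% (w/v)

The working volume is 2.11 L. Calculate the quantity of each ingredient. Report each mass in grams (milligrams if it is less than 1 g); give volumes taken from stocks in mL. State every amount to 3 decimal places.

Working volume: 2.11 L.
spectinomycin: C1V1 = C2V2 → 71.7 µg/mL × 2110 mL ÷ 76400 µg/mL = 1.980 mL
sodium bicarbonate: 2.08 g/L × 2.11 L = 4.389 g
L-asparagine monohydrate: 3.76 mmol/L × 150.1 g/mol × 2.11 L ÷ 1000 = 1.191 g
agar: 12.1 g/L × 2.11 L = 25.531 g
L-cysteine hydrochloride: 0.049% w/v = 0.49 g/L → 0.49 × 2.11 L = 1.034 g
monosodium phosphate: 0.722% w/v = 7.22 g/L → 7.22 × 2.11 L = 15.234 g
lactose: 0.92% w/v = 9.2 g/L → 9.2 × 2.11 L = 19.412 g

spectinomycin 1.980 mL; sodium bicarbonate 4.389 g; L-asparagine monohydrate 1.191 g; agar 25.531 g; L-cysteine hydrochloride 1.034 g; monosodium phosphate 15.234 g; lactose 19.412 g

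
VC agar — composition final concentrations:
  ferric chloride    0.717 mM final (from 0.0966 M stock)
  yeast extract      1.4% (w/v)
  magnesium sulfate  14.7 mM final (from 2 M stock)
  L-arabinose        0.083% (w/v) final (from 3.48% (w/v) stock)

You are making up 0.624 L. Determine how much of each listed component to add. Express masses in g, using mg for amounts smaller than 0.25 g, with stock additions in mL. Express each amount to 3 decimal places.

Scale factor relative to 1 L: 0.624.
ferric chloride: V = C2·V2/C1 = 0.717 mM × 624 mL ÷ 96.6 mM = 4.632 mL
yeast extract: 1.4 g per 100 mL × 624 mL ÷ 100 = 8.736 g
magnesium sulfate: V = C2·V2/C1 = 14.7 mM × 624 mL ÷ 2000 mM = 4.586 mL
L-arabinose: dilute stock: 0.083% ÷ 3.48% × 624 mL = 14.883 mL

ferric chloride 4.632 mL; yeast extract 8.736 g; magnesium sulfate 4.586 mL; L-arabinose 14.883 mL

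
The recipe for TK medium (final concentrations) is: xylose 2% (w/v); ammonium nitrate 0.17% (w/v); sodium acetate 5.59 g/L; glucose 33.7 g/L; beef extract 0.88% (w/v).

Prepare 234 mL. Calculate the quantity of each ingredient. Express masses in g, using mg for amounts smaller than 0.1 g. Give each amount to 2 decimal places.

xylose 4.68 g; ammonium nitrate 0.40 g; sodium acetate 1.31 g; glucose 7.89 g; beef extract 2.06 g

Scale factor relative to 1 L: 0.234.
xylose: 2 g per 100 mL × 234 mL ÷ 100 = 4.68 g
ammonium nitrate: 0.17 g per 100 mL × 234 mL ÷ 100 = 0.40 g
sodium acetate: 5.59 g/L × 0.234 L = 1.31 g
glucose: 33.7 g/L × 0.234 L = 7.89 g
beef extract: 0.88 g per 100 mL × 234 mL ÷ 100 = 2.06 g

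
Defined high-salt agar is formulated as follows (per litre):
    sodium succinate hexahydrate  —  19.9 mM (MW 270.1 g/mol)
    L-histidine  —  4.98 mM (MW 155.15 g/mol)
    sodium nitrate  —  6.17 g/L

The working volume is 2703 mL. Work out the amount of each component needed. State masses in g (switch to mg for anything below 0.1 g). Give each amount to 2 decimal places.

Scale factor relative to 1 L: 2.703.
sodium succinate hexahydrate: 19.9 mmol/L × 270.1 g/mol × 2.703 L ÷ 1000 = 14.53 g
L-histidine: 4.98 mmol/L × 155.15 g/mol × 2.703 L ÷ 1000 = 2.09 g
sodium nitrate: 6.17 g/L × 2.703 L = 16.68 g

sodium succinate hexahydrate 14.53 g; L-histidine 2.09 g; sodium nitrate 16.68 g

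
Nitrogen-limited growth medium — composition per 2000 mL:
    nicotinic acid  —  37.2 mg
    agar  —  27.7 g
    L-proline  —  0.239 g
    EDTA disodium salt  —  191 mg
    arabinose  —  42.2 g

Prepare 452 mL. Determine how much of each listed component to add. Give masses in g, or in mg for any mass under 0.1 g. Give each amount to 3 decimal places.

Scale factor = 452 mL / 2000 mL = 0.226.
nicotinic acid: 37.2 mg × (452 mL / 2000 mL) = 8.407 mg
agar: 27.7 g × (452 mL / 2000 mL) = 6.260 g
L-proline: 0.239 g × (452 mL / 2000 mL) = 0.054014 g = 54.014 mg
EDTA disodium salt: 191 mg × (452 mL / 2000 mL) = 43.166 mg
arabinose: 42.2 g × (452 mL / 2000 mL) = 9.537 g

nicotinic acid 8.407 mg; agar 6.260 g; L-proline 54.014 mg; EDTA disodium salt 43.166 mg; arabinose 9.537 g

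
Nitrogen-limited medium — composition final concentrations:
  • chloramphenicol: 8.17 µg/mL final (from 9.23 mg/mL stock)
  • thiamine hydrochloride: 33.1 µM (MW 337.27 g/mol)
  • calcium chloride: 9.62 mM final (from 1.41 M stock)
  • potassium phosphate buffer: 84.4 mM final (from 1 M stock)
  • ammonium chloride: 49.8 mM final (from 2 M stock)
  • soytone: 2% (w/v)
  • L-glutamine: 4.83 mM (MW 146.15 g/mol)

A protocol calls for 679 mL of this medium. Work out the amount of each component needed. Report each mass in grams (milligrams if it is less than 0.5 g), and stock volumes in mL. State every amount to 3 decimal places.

Scale factor relative to 1 L: 0.679.
chloramphenicol: V = C2·V2/C1 = 8.17 µg/mL × 679 mL ÷ 9230 µg/mL = 0.601 mL
thiamine hydrochloride: 33.1 µmol/L × 337.27 g/mol × 0.679 L ÷ 1000 = 7.580 mg
calcium chloride: C1V1 = C2V2 → 9.62 mM × 679 mL ÷ 1410 mM = 4.633 mL
potassium phosphate buffer: C1V1 = C2V2 → 84.4 mM × 679 mL ÷ 1000 mM = 57.308 mL
ammonium chloride: dilute stock: 49.8 mM × 679 mL ÷ 2000 mM = 16.907 mL
soytone: 2% w/v = 20 g/L → 20 × 0.679 L = 13.580 g
L-glutamine: 4.83 mmol/L × 146.15 mg/mmol × 0.679 L = 479.309 mg

chloramphenicol 0.601 mL; thiamine hydrochloride 7.580 mg; calcium chloride 4.633 mL; potassium phosphate buffer 57.308 mL; ammonium chloride 16.907 mL; soytone 13.580 g; L-glutamine 479.309 mg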